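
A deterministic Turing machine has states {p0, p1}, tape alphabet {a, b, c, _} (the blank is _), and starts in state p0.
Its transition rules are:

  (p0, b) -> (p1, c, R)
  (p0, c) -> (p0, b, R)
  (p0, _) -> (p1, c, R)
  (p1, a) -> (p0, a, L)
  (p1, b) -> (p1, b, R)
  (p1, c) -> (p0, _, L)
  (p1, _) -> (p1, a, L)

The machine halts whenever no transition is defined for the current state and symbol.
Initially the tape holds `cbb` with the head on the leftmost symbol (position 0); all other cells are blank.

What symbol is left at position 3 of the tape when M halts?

p0 | [c]bb_   read c → write b, move R, go to p0
p0 | b[b]b_   read b → write c, move R, go to p1
p1 | bc[b]_   read b → write b, move R, go to p1
p1 | bcb[_]   read _ → write a, move L, go to p1
p1 | bc[b]a   read b → write b, move R, go to p1
p1 | bcb[a]   read a → write a, move L, go to p0
p0 | bc[b]a   read b → write c, move R, go to p1
p1 | bcc[a]   read a → write a, move L, go to p0
p0 | bc[c]a   read c → write b, move R, go to p0
p0 | bcb[a]
Cell 3 holds a when M halts.

a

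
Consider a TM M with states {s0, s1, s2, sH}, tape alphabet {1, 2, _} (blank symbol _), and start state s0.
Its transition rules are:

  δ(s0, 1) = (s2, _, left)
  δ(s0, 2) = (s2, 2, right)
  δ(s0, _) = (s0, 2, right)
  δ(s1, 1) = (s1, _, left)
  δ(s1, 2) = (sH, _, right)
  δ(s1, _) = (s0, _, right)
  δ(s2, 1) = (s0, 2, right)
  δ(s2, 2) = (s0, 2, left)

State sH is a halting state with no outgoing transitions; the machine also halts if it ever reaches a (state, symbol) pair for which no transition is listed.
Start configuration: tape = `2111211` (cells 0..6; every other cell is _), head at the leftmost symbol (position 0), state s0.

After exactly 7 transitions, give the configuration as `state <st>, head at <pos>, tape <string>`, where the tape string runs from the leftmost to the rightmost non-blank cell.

state s2, head at 1, tape 22_1211

s0 | [2]111211   read 2 → write 2, move right, go to s2
s2 | 2[1]11211   read 1 → write 2, move right, go to s0
s0 | 22[1]1211   read 1 → write _, move left, go to s2
s2 | 2[2]_1211   read 2 → write 2, move left, go to s0
s0 | [2]2_1211   read 2 → write 2, move right, go to s2
s2 | 2[2]_1211   read 2 → write 2, move left, go to s0
s0 | [2]2_1211   read 2 → write 2, move right, go to s2
s2 | 2[2]_1211
After 7 steps: state s2, head at 1, tape 22_1211.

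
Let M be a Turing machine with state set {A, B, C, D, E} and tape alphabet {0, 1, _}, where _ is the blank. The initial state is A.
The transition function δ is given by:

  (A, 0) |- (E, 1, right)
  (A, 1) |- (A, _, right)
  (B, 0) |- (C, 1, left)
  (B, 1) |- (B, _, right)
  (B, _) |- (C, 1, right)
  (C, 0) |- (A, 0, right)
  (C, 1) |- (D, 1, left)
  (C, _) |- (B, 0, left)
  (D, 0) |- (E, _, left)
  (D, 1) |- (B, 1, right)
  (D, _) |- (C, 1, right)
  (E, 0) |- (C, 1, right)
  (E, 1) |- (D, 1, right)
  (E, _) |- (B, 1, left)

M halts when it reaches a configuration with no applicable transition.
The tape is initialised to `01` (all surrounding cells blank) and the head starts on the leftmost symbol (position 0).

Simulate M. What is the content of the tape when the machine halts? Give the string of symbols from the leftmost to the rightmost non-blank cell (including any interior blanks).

10

A | _[0]1___   read 0 → write 1, move right, go to E
E | _1[1]___   read 1 → write 1, move right, go to D
D | _11[_]__   read _ → write 1, move right, go to C
C | _111[_]_   read _ → write 0, move left, go to B
B | _11[1]0_   read 1 → write _, move right, go to B
B | _11_[0]_   read 0 → write 1, move left, go to C
C | _11[_]1_   read _ → write 0, move left, go to B
B | _1[1]01_   read 1 → write _, move right, go to B
B | _1_[0]1_   read 0 → write 1, move left, go to C
C | _1[_]11_   read _ → write 0, move left, go to B
B | _[1]011_   read 1 → write _, move right, go to B
B | __[0]11_   read 0 → write 1, move left, go to C
C | _[_]111_   read _ → write 0, move left, go to B
B | [_]0111_   read _ → write 1, move right, go to C
C | 1[0]111_   read 0 → write 0, move right, go to A
A | 10[1]11_   read 1 → write _, move right, go to A
A | 10_[1]1_   read 1 → write _, move right, go to A
A | 10__[1]_   read 1 → write _, move right, go to A
A | 10___[_]
The non-blank tape span at halt is 10.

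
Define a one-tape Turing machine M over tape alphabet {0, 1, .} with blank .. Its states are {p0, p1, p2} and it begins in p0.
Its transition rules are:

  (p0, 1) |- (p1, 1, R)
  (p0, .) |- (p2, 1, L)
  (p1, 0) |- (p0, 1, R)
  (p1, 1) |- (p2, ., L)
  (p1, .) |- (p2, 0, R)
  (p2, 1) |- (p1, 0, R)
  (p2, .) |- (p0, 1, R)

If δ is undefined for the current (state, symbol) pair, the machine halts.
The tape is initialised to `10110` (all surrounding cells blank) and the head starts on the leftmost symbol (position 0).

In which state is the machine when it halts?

p0 | [1]0110   read 1 → write 1, move R, go to p1
p1 | 1[0]110   read 0 → write 1, move R, go to p0
p0 | 11[1]10   read 1 → write 1, move R, go to p1
p1 | 111[1]0   read 1 → write ., move L, go to p2
p2 | 11[1].0   read 1 → write 0, move R, go to p1
p1 | 110[.]0   read . → write 0, move R, go to p2
p2 | 1100[0]
No transition is defined for (p2, 0); M halts in state p2.

p2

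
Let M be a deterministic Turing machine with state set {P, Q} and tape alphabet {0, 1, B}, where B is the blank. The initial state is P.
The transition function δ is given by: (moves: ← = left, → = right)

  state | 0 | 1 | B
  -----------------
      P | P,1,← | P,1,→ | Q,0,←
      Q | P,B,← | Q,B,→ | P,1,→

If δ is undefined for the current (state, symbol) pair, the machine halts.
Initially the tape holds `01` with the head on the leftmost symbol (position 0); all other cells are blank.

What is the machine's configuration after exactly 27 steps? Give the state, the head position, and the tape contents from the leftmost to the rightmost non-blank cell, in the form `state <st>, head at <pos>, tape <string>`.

state Q, head at -1, tape 1B0

state=P head=0 tape=BBB[0]1B   (P,0)→(P,1,←)
state=P head=-1 tape=BB[B]11B   (P,B)→(Q,0,←)
state=Q head=-2 tape=B[B]011B   (Q,B)→(P,1,→)
state=P head=-1 tape=B1[0]11B   (P,0)→(P,1,←)
state=P head=-2 tape=B[1]111B   (P,1)→(P,1,→)
state=P head=-1 tape=B1[1]11B   (P,1)→(P,1,→)
state=P head=0 tape=B11[1]1B   (P,1)→(P,1,→)
state=P head=1 tape=B111[1]B   (P,1)→(P,1,→)
state=P head=2 tape=B1111[B]   (P,B)→(Q,0,←)
state=Q head=1 tape=B111[1]0   (Q,1)→(Q,B,→)
state=Q head=2 tape=B111B[0]   (Q,0)→(P,B,←)
state=P head=1 tape=B111[B]B   (P,B)→(Q,0,←)
state=Q head=0 tape=B11[1]0B   (Q,1)→(Q,B,→)
state=Q head=1 tape=B11B[0]B   (Q,0)→(P,B,←)
state=P head=0 tape=B11[B]BB   (P,B)→(Q,0,←)
state=Q head=-1 tape=B1[1]0BB   (Q,1)→(Q,B,→)
state=Q head=0 tape=B1B[0]BB   (Q,0)→(P,B,←)
state=P head=-1 tape=B1[B]BBB   (P,B)→(Q,0,←)
state=Q head=-2 tape=B[1]0BBB   (Q,1)→(Q,B,→)
state=Q head=-1 tape=BB[0]BBB   (Q,0)→(P,B,←)
state=P head=-2 tape=B[B]BBBB   (P,B)→(Q,0,←)
state=Q head=-3 tape=[B]0BBBB   (Q,B)→(P,1,→)
state=P head=-2 tape=1[0]BBBB   (P,0)→(P,1,←)
state=P head=-3 tape=[1]1BBBB   (P,1)→(P,1,→)
state=P head=-2 tape=1[1]BBBB   (P,1)→(P,1,→)
state=P head=-1 tape=11[B]BBB   (P,B)→(Q,0,←)
state=Q head=-2 tape=1[1]0BBB   (Q,1)→(Q,B,→)
state=Q head=-1 tape=1B[0]BBB
After 27 steps: state Q, head at -1, tape 1B0.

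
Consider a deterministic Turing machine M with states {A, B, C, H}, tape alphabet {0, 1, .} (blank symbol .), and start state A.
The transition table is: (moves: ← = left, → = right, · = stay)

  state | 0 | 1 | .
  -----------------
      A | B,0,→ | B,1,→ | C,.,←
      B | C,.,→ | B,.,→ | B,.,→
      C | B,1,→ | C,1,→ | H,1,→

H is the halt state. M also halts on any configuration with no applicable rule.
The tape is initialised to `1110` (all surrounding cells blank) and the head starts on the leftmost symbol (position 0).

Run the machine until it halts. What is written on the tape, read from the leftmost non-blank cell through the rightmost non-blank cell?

1...1

A | [1]110..   read 1 → write 1, move →, go to B
B | 1[1]10..   read 1 → write ., move →, go to B
B | 1.[1]0..   read 1 → write ., move →, go to B
B | 1..[0]..   read 0 → write ., move →, go to C
C | 1...[.].   read . → write 1, move →, go to H
H | 1...1[.]
The non-blank tape span at halt is 1...1.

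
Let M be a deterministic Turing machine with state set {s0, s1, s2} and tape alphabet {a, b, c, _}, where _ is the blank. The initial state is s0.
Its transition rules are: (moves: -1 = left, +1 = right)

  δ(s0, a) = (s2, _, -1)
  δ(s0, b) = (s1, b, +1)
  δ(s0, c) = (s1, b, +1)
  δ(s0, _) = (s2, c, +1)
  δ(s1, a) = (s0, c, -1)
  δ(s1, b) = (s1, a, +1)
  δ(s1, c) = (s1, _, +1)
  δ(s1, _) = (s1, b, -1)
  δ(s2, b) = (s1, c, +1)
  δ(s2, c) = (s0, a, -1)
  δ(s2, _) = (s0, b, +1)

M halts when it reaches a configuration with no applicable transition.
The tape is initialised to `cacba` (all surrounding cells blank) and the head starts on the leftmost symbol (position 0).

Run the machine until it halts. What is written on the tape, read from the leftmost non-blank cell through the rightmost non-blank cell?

b_ba_cb

state=s0 head=0 tape=[c]acba__   (s0,c)→(s1,b,+1)
state=s1 head=1 tape=b[a]cba__   (s1,a)→(s0,c,-1)
state=s0 head=0 tape=[b]ccba__   (s0,b)→(s1,b,+1)
state=s1 head=1 tape=b[c]cba__   (s1,c)→(s1,_,+1)
state=s1 head=2 tape=b_[c]ba__   (s1,c)→(s1,_,+1)
state=s1 head=3 tape=b__[b]a__   (s1,b)→(s1,a,+1)
state=s1 head=4 tape=b__a[a]__   (s1,a)→(s0,c,-1)
state=s0 head=3 tape=b__[a]c__   (s0,a)→(s2,_,-1)
state=s2 head=2 tape=b_[_]_c__   (s2,_)→(s0,b,+1)
state=s0 head=3 tape=b_b[_]c__   (s0,_)→(s2,c,+1)
state=s2 head=4 tape=b_bc[c]__   (s2,c)→(s0,a,-1)
state=s0 head=3 tape=b_b[c]a__   (s0,c)→(s1,b,+1)
state=s1 head=4 tape=b_bb[a]__   (s1,a)→(s0,c,-1)
state=s0 head=3 tape=b_b[b]c__   (s0,b)→(s1,b,+1)
state=s1 head=4 tape=b_bb[c]__   (s1,c)→(s1,_,+1)
state=s1 head=5 tape=b_bb_[_]_   (s1,_)→(s1,b,-1)
state=s1 head=4 tape=b_bb[_]b_   (s1,_)→(s1,b,-1)
state=s1 head=3 tape=b_b[b]bb_   (s1,b)→(s1,a,+1)
state=s1 head=4 tape=b_ba[b]b_   (s1,b)→(s1,a,+1)
state=s1 head=5 tape=b_baa[b]_   (s1,b)→(s1,a,+1)
state=s1 head=6 tape=b_baaa[_]   (s1,_)→(s1,b,-1)
state=s1 head=5 tape=b_baa[a]b   (s1,a)→(s0,c,-1)
state=s0 head=4 tape=b_ba[a]cb   (s0,a)→(s2,_,-1)
state=s2 head=3 tape=b_b[a]_cb
The non-blank tape span at halt is b_ba_cb.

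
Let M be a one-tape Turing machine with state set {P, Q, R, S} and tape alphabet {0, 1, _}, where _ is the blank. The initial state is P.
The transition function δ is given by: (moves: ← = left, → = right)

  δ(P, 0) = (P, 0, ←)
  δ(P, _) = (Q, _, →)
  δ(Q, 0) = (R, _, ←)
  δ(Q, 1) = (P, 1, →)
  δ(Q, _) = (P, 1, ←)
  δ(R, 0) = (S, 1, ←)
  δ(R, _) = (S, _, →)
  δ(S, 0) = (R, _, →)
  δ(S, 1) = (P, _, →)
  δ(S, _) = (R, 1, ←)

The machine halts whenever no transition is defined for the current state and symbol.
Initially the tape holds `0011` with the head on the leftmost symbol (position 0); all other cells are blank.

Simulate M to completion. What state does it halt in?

P | _[0]011   read 0 → write 0, move ←, go to P
P | [_]0011   read _ → write _, move →, go to Q
Q | _[0]011   read 0 → write _, move ←, go to R
R | [_]_011   read _ → write _, move →, go to S
S | _[_]011   read _ → write 1, move ←, go to R
R | [_]1011   read _ → write _, move →, go to S
S | _[1]011   read 1 → write _, move →, go to P
P | __[0]11   read 0 → write 0, move ←, go to P
P | _[_]011   read _ → write _, move →, go to Q
Q | __[0]11   read 0 → write _, move ←, go to R
R | _[_]_11   read _ → write _, move →, go to S
S | __[_]11   read _ → write 1, move ←, go to R
R | _[_]111   read _ → write _, move →, go to S
S | __[1]11   read 1 → write _, move →, go to P
P | ___[1]1
No transition is defined for (P, 1); M halts in state P.

P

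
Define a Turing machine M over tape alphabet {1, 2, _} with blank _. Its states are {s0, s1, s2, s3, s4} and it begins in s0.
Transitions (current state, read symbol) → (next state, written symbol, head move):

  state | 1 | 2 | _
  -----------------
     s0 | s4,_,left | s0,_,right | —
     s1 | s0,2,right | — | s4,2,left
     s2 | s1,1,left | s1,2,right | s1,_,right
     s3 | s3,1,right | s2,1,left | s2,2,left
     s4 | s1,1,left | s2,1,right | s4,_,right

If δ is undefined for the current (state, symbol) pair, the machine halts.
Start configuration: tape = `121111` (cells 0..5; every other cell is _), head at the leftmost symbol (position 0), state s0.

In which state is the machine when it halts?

state=s0 head=0 tape=_[1]21111_   (s0,1)→(s4,_,left)
state=s4 head=-1 tape=[_]_21111_   (s4,_)→(s4,_,right)
state=s4 head=0 tape=_[_]21111_   (s4,_)→(s4,_,right)
state=s4 head=1 tape=__[2]1111_   (s4,2)→(s2,1,right)
state=s2 head=2 tape=__1[1]111_   (s2,1)→(s1,1,left)
state=s1 head=1 tape=__[1]1111_   (s1,1)→(s0,2,right)
state=s0 head=2 tape=__2[1]111_   (s0,1)→(s4,_,left)
state=s4 head=1 tape=__[2]_111_   (s4,2)→(s2,1,right)
state=s2 head=2 tape=__1[_]111_   (s2,_)→(s1,_,right)
state=s1 head=3 tape=__1_[1]11_   (s1,1)→(s0,2,right)
state=s0 head=4 tape=__1_2[1]1_   (s0,1)→(s4,_,left)
state=s4 head=3 tape=__1_[2]_1_   (s4,2)→(s2,1,right)
state=s2 head=4 tape=__1_1[_]1_   (s2,_)→(s1,_,right)
state=s1 head=5 tape=__1_1_[1]_   (s1,1)→(s0,2,right)
state=s0 head=6 tape=__1_1_2[_]
No transition is defined for (s0, _); M halts in state s0.

s0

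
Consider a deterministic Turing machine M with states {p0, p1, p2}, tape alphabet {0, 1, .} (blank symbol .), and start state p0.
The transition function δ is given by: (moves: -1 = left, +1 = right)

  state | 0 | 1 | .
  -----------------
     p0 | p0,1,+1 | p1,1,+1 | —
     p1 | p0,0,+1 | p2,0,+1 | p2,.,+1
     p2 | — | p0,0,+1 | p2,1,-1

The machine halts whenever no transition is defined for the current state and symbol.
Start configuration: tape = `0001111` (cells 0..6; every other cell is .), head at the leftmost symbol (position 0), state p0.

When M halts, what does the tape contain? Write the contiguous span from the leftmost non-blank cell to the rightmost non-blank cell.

state=p0 head=0 tape=[0]001111...   (p0,0)→(p0,1,+1)
state=p0 head=1 tape=1[0]01111...   (p0,0)→(p0,1,+1)
state=p0 head=2 tape=11[0]1111...   (p0,0)→(p0,1,+1)
state=p0 head=3 tape=111[1]111...   (p0,1)→(p1,1,+1)
state=p1 head=4 tape=1111[1]11...   (p1,1)→(p2,0,+1)
state=p2 head=5 tape=11110[1]1...   (p2,1)→(p0,0,+1)
state=p0 head=6 tape=111100[1]...   (p0,1)→(p1,1,+1)
state=p1 head=7 tape=1111001[.]..   (p1,.)→(p2,.,+1)
state=p2 head=8 tape=1111001.[.].   (p2,.)→(p2,1,-1)
state=p2 head=7 tape=1111001[.]1.   (p2,.)→(p2,1,-1)
state=p2 head=6 tape=111100[1]11.   (p2,1)→(p0,0,+1)
state=p0 head=7 tape=1111000[1]1.   (p0,1)→(p1,1,+1)
state=p1 head=8 tape=11110001[1].   (p1,1)→(p2,0,+1)
state=p2 head=9 tape=111100010[.]   (p2,.)→(p2,1,-1)
state=p2 head=8 tape=11110001[0]1
The non-blank tape span at halt is 1111000101.

1111000101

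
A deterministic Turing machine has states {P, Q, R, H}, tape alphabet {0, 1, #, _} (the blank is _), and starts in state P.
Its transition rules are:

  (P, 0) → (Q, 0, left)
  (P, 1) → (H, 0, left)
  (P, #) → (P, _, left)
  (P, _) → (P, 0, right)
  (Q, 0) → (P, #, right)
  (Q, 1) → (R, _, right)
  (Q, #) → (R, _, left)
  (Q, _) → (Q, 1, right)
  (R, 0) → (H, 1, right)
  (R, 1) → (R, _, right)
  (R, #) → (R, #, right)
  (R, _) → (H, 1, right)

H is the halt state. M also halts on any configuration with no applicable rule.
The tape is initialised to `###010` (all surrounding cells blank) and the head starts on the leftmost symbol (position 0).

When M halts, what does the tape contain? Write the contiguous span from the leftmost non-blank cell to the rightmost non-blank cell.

1_0_#010

state=P head=0 tape=__[#]##010   (P,#)→(P,_,left)
state=P head=-1 tape=_[_]_##010   (P,_)→(P,0,right)
state=P head=0 tape=_0[_]##010   (P,_)→(P,0,right)
state=P head=1 tape=_00[#]#010   (P,#)→(P,_,left)
state=P head=0 tape=_0[0]_#010   (P,0)→(Q,0,left)
state=Q head=-1 tape=_[0]0_#010   (Q,0)→(P,#,right)
state=P head=0 tape=_#[0]_#010   (P,0)→(Q,0,left)
state=Q head=-1 tape=_[#]0_#010   (Q,#)→(R,_,left)
state=R head=-2 tape=[_]_0_#010   (R,_)→(H,1,right)
state=H head=-1 tape=1[_]0_#010
The non-blank tape span at halt is 1_0_#010.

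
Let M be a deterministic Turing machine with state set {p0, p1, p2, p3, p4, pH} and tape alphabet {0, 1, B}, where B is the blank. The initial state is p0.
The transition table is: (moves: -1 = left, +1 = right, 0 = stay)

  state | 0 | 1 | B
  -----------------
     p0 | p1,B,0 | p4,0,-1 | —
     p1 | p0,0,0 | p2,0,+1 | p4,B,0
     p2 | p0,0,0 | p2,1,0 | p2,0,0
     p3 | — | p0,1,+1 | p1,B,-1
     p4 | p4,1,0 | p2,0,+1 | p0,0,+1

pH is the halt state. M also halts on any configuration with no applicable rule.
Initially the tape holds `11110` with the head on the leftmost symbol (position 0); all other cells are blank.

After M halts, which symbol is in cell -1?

p0 | B[1]1110B   read 1 → write 0, move -1, go to p4
p4 | [B]01110B   read B → write 0, move +1, go to p0
p0 | 0[0]1110B   read 0 → write B, move 0, go to p1
p1 | 0[B]1110B   read B → write B, move 0, go to p4
p4 | 0[B]1110B   read B → write 0, move +1, go to p0
p0 | 00[1]110B   read 1 → write 0, move -1, go to p4
p4 | 0[0]0110B   read 0 → write 1, move 0, go to p4
p4 | 0[1]0110B   read 1 → write 0, move +1, go to p2
p2 | 00[0]110B   read 0 → write 0, move 0, go to p0
p0 | 00[0]110B   read 0 → write B, move 0, go to p1
p1 | 00[B]110B   read B → write B, move 0, go to p4
p4 | 00[B]110B   read B → write 0, move +1, go to p0
p0 | 000[1]10B   read 1 → write 0, move -1, go to p4
p4 | 00[0]010B   read 0 → write 1, move 0, go to p4
p4 | 00[1]010B   read 1 → write 0, move +1, go to p2
p2 | 000[0]10B   read 0 → write 0, move 0, go to p0
p0 | 000[0]10B   read 0 → write B, move 0, go to p1
p1 | 000[B]10B   read B → write B, move 0, go to p4
p4 | 000[B]10B   read B → write 0, move +1, go to p0
p0 | 0000[1]0B   read 1 → write 0, move -1, go to p4
p4 | 000[0]00B   read 0 → write 1, move 0, go to p4
p4 | 000[1]00B   read 1 → write 0, move +1, go to p2
p2 | 0000[0]0B   read 0 → write 0, move 0, go to p0
p0 | 0000[0]0B   read 0 → write B, move 0, go to p1
p1 | 0000[B]0B   read B → write B, move 0, go to p4
p4 | 0000[B]0B   read B → write 0, move +1, go to p0
p0 | 00000[0]B   read 0 → write B, move 0, go to p1
p1 | 00000[B]B   read B → write B, move 0, go to p4
p4 | 00000[B]B   read B → write 0, move +1, go to p0
p0 | 000000[B]
Cell -1 holds 0 when M halts.

0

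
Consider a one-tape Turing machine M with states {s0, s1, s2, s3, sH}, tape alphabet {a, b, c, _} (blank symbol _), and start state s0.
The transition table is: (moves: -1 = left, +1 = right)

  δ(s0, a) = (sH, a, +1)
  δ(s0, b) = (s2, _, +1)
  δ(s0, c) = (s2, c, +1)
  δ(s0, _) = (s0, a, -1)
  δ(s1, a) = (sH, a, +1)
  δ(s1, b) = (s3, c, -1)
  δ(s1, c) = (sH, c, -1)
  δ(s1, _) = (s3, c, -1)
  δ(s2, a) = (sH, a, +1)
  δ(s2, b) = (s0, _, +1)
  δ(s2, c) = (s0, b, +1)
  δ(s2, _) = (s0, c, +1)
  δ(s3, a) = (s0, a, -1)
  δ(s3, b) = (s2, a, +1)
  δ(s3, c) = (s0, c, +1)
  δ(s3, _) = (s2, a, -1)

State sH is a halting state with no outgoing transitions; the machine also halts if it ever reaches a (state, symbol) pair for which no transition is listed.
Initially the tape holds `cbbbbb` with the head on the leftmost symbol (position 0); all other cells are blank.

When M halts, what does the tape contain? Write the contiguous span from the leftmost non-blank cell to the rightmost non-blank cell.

caaaaaa

state=s0 head=0 tape=[c]bbbbb_   (s0,c)→(s2,c,+1)
state=s2 head=1 tape=c[b]bbbb_   (s2,b)→(s0,_,+1)
state=s0 head=2 tape=c_[b]bbb_   (s0,b)→(s2,_,+1)
state=s2 head=3 tape=c__[b]bb_   (s2,b)→(s0,_,+1)
state=s0 head=4 tape=c___[b]b_   (s0,b)→(s2,_,+1)
state=s2 head=5 tape=c____[b]_   (s2,b)→(s0,_,+1)
state=s0 head=6 tape=c_____[_]   (s0,_)→(s0,a,-1)
state=s0 head=5 tape=c____[_]a   (s0,_)→(s0,a,-1)
state=s0 head=4 tape=c___[_]aa   (s0,_)→(s0,a,-1)
state=s0 head=3 tape=c__[_]aaa   (s0,_)→(s0,a,-1)
state=s0 head=2 tape=c_[_]aaaa   (s0,_)→(s0,a,-1)
state=s0 head=1 tape=c[_]aaaaa   (s0,_)→(s0,a,-1)
state=s0 head=0 tape=[c]aaaaaa   (s0,c)→(s2,c,+1)
state=s2 head=1 tape=c[a]aaaaa   (s2,a)→(sH,a,+1)
state=sH head=2 tape=ca[a]aaaa
The non-blank tape span at halt is caaaaaa.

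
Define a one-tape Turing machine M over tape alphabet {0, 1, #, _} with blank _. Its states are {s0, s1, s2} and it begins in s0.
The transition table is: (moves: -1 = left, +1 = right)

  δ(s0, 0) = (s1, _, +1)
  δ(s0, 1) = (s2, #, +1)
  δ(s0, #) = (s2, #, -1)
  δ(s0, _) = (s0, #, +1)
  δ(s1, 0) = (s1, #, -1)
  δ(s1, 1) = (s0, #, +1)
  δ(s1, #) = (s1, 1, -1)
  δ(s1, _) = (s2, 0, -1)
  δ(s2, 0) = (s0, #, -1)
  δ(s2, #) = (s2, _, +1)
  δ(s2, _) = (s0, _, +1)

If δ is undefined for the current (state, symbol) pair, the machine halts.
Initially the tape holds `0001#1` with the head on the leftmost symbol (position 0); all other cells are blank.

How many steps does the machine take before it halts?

15

s0 | _[0]001#1   read 0 → write _, move +1, go to s1
s1 | __[0]01#1   read 0 → write #, move -1, go to s1
s1 | _[_]#01#1   read _ → write 0, move -1, go to s2
s2 | [_]0#01#1   read _ → write _, move +1, go to s0
s0 | _[0]#01#1   read 0 → write _, move +1, go to s1
s1 | __[#]01#1   read # → write 1, move -1, go to s1
s1 | _[_]101#1   read _ → write 0, move -1, go to s2
s2 | [_]0101#1   read _ → write _, move +1, go to s0
s0 | _[0]101#1   read 0 → write _, move +1, go to s1
s1 | __[1]01#1   read 1 → write #, move +1, go to s0
s0 | __#[0]1#1   read 0 → write _, move +1, go to s1
s1 | __#_[1]#1   read 1 → write #, move +1, go to s0
s0 | __#_#[#]1   read # → write #, move -1, go to s2
s2 | __#_[#]#1   read # → write _, move +1, go to s2
s2 | __#__[#]1   read # → write _, move +1, go to s2
s2 | __#___[1]
M halts after 15 transitions.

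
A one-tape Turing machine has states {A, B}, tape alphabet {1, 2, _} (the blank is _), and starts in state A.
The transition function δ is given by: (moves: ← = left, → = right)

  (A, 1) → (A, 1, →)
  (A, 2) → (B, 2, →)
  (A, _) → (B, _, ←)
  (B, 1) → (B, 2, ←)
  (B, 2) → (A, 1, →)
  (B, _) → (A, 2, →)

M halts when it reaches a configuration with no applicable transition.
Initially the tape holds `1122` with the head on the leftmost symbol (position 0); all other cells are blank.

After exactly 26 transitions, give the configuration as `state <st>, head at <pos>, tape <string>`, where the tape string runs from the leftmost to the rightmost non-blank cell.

state B, head at 6, tape 1111121

A | [1]122____   read 1 → write 1, move →, go to A
A | 1[1]22____   read 1 → write 1, move →, go to A
A | 11[2]2____   read 2 → write 2, move →, go to B
B | 112[2]____   read 2 → write 1, move →, go to A
A | 1121[_]___   read _ → write _, move ←, go to B
B | 112[1]____   read 1 → write 2, move ←, go to B
B | 11[2]2____   read 2 → write 1, move →, go to A
A | 111[2]____   read 2 → write 2, move →, go to B
B | 1112[_]___   read _ → write 2, move →, go to A
A | 11122[_]__   read _ → write _, move ←, go to B
B | 1112[2]___   read 2 → write 1, move →, go to A
A | 11121[_]__   read _ → write _, move ←, go to B
B | 1112[1]___   read 1 → write 2, move ←, go to B
B | 111[2]2___   read 2 → write 1, move →, go to A
A | 1111[2]___   read 2 → write 2, move →, go to B
B | 11112[_]__   read _ → write 2, move →, go to A
A | 111122[_]_   read _ → write _, move ←, go to B
B | 11112[2]__   read 2 → write 1, move →, go to A
A | 111121[_]_   read _ → write _, move ←, go to B
B | 11112[1]__   read 1 → write 2, move ←, go to B
B | 1111[2]2__   read 2 → write 1, move →, go to A
A | 11111[2]__   read 2 → write 2, move →, go to B
B | 111112[_]_   read _ → write 2, move →, go to A
A | 1111122[_]   read _ → write _, move ←, go to B
B | 111112[2]_   read 2 → write 1, move →, go to A
A | 1111121[_]   read _ → write _, move ←, go to B
B | 111112[1]_
After 26 steps: state B, head at 6, tape 1111121.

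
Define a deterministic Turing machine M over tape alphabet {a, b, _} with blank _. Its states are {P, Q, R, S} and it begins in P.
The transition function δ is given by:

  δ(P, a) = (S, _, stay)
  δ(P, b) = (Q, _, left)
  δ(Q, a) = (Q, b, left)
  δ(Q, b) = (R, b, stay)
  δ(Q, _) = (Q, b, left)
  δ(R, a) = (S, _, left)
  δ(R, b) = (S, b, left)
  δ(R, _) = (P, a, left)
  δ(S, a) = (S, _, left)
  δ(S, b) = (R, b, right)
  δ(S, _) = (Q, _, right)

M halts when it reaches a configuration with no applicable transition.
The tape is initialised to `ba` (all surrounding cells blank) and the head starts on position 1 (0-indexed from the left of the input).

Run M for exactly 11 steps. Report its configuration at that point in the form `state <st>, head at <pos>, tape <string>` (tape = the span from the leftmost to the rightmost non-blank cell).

P | _b[a]_   read a → write _, move stay, go to S
S | _b[_]_   read _ → write _, move right, go to Q
Q | _b_[_]   read _ → write b, move left, go to Q
Q | _b[_]b   read _ → write b, move left, go to Q
Q | _[b]bb   read b → write b, move stay, go to R
R | _[b]bb   read b → write b, move left, go to S
S | [_]bbb   read _ → write _, move right, go to Q
Q | _[b]bb   read b → write b, move stay, go to R
R | _[b]bb   read b → write b, move left, go to S
S | [_]bbb   read _ → write _, move right, go to Q
Q | _[b]bb   read b → write b, move stay, go to R
R | _[b]bb
After 11 steps: state R, head at 0, tape bbb.

state R, head at 0, tape bbb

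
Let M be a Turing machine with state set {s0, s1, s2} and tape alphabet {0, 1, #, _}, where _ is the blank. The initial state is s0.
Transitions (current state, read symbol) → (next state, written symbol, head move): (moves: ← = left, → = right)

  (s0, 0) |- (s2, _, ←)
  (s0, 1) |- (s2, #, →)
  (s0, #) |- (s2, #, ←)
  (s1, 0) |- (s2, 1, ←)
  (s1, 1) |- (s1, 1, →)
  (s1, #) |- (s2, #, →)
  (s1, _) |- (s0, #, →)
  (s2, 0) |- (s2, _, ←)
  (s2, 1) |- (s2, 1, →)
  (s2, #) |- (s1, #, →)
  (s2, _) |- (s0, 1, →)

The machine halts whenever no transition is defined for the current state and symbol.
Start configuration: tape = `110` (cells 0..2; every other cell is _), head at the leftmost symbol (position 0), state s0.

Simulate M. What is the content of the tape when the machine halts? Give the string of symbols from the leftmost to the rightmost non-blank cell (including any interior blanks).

s0 | [1]10_   read 1 → write #, move →, go to s2
s2 | #[1]0_   read 1 → write 1, move →, go to s2
s2 | #1[0]_   read 0 → write _, move ←, go to s2
s2 | #[1]__   read 1 → write 1, move →, go to s2
s2 | #1[_]_   read _ → write 1, move →, go to s0
s0 | #11[_]
The non-blank tape span at halt is #11.

#11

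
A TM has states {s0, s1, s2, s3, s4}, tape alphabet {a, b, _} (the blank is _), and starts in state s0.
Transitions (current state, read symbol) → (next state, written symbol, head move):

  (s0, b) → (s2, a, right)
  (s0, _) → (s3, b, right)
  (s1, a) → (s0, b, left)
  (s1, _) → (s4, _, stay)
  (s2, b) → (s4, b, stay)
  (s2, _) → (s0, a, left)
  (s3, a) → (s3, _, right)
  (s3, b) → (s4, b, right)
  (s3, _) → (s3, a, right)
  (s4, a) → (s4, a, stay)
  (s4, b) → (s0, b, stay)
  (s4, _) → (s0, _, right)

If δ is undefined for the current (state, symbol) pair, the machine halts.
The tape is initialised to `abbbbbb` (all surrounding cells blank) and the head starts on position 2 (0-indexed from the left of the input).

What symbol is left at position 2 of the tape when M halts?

a

s0 | ab[b]bbbb_   read b → write a, move right, go to s2
s2 | aba[b]bbb_   read b → write b, move stay, go to s4
s4 | aba[b]bbb_   read b → write b, move stay, go to s0
s0 | aba[b]bbb_   read b → write a, move right, go to s2
s2 | abaa[b]bb_   read b → write b, move stay, go to s4
s4 | abaa[b]bb_   read b → write b, move stay, go to s0
s0 | abaa[b]bb_   read b → write a, move right, go to s2
s2 | abaaa[b]b_   read b → write b, move stay, go to s4
s4 | abaaa[b]b_   read b → write b, move stay, go to s0
s0 | abaaa[b]b_   read b → write a, move right, go to s2
s2 | abaaaa[b]_   read b → write b, move stay, go to s4
s4 | abaaaa[b]_   read b → write b, move stay, go to s0
s0 | abaaaa[b]_   read b → write a, move right, go to s2
s2 | abaaaaa[_]   read _ → write a, move left, go to s0
s0 | abaaaa[a]a
Cell 2 holds a when M halts.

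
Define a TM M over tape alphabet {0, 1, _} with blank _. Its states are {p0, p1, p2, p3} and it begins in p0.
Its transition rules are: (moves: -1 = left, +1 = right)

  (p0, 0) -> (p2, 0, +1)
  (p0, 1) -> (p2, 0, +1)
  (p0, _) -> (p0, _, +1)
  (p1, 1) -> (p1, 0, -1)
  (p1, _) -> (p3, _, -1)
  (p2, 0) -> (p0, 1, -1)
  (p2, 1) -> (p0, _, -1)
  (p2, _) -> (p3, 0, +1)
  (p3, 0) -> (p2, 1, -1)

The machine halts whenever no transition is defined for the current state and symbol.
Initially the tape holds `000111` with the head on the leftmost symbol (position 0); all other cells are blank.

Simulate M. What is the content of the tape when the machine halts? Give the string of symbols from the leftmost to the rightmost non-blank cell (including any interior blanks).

state=p0 head=0 tape=[0]00111   (p0,0)→(p2,0,+1)
state=p2 head=1 tape=0[0]0111   (p2,0)→(p0,1,-1)
state=p0 head=0 tape=[0]10111   (p0,0)→(p2,0,+1)
state=p2 head=1 tape=0[1]0111   (p2,1)→(p0,_,-1)
state=p0 head=0 tape=[0]_0111   (p0,0)→(p2,0,+1)
state=p2 head=1 tape=0[_]0111   (p2,_)→(p3,0,+1)
state=p3 head=2 tape=00[0]111   (p3,0)→(p2,1,-1)
state=p2 head=1 tape=0[0]1111   (p2,0)→(p0,1,-1)
state=p0 head=0 tape=[0]11111   (p0,0)→(p2,0,+1)
state=p2 head=1 tape=0[1]1111   (p2,1)→(p0,_,-1)
state=p0 head=0 tape=[0]_1111   (p0,0)→(p2,0,+1)
state=p2 head=1 tape=0[_]1111   (p2,_)→(p3,0,+1)
state=p3 head=2 tape=00[1]111
The non-blank tape span at halt is 001111.

001111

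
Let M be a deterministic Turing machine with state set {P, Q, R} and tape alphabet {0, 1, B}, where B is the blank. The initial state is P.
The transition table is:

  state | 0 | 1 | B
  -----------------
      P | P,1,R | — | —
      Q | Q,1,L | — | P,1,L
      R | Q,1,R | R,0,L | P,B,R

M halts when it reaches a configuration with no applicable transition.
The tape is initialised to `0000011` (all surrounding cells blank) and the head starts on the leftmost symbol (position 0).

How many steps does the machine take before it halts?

5

state=P head=0 tape=[0]000011   (P,0)→(P,1,R)
state=P head=1 tape=1[0]00011   (P,0)→(P,1,R)
state=P head=2 tape=11[0]0011   (P,0)→(P,1,R)
state=P head=3 tape=111[0]011   (P,0)→(P,1,R)
state=P head=4 tape=1111[0]11   (P,0)→(P,1,R)
state=P head=5 tape=11111[1]1
M halts after 5 transitions.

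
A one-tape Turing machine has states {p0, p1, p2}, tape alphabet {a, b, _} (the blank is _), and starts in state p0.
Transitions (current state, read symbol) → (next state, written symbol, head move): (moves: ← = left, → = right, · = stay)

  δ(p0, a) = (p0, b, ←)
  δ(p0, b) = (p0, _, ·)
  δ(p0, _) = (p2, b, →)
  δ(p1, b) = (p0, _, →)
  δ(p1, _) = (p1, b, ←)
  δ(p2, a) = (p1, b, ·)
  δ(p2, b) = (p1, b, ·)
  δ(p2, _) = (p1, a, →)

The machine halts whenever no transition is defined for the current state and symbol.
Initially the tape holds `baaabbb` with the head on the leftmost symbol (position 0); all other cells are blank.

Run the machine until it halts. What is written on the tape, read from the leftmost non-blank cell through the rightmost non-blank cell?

bbb_b_bab

state=p0 head=0 tape=[b]aaabbb__   (p0,b)→(p0,_,·)
state=p0 head=0 tape=[_]aaabbb__   (p0,_)→(p2,b,→)
state=p2 head=1 tape=b[a]aabbb__   (p2,a)→(p1,b,·)
state=p1 head=1 tape=b[b]aabbb__   (p1,b)→(p0,_,→)
state=p0 head=2 tape=b_[a]abbb__   (p0,a)→(p0,b,←)
state=p0 head=1 tape=b[_]babbb__   (p0,_)→(p2,b,→)
state=p2 head=2 tape=bb[b]abbb__   (p2,b)→(p1,b,·)
state=p1 head=2 tape=bb[b]abbb__   (p1,b)→(p0,_,→)
state=p0 head=3 tape=bb_[a]bbb__   (p0,a)→(p0,b,←)
state=p0 head=2 tape=bb[_]bbbb__   (p0,_)→(p2,b,→)
state=p2 head=3 tape=bbb[b]bbb__   (p2,b)→(p1,b,·)
state=p1 head=3 tape=bbb[b]bbb__   (p1,b)→(p0,_,→)
state=p0 head=4 tape=bbb_[b]bb__   (p0,b)→(p0,_,·)
state=p0 head=4 tape=bbb_[_]bb__   (p0,_)→(p2,b,→)
state=p2 head=5 tape=bbb_b[b]b__   (p2,b)→(p1,b,·)
state=p1 head=5 tape=bbb_b[b]b__   (p1,b)→(p0,_,→)
state=p0 head=6 tape=bbb_b_[b]__   (p0,b)→(p0,_,·)
state=p0 head=6 tape=bbb_b_[_]__   (p0,_)→(p2,b,→)
state=p2 head=7 tape=bbb_b_b[_]_   (p2,_)→(p1,a,→)
state=p1 head=8 tape=bbb_b_ba[_]   (p1,_)→(p1,b,←)
state=p1 head=7 tape=bbb_b_b[a]b
The non-blank tape span at halt is bbb_b_bab.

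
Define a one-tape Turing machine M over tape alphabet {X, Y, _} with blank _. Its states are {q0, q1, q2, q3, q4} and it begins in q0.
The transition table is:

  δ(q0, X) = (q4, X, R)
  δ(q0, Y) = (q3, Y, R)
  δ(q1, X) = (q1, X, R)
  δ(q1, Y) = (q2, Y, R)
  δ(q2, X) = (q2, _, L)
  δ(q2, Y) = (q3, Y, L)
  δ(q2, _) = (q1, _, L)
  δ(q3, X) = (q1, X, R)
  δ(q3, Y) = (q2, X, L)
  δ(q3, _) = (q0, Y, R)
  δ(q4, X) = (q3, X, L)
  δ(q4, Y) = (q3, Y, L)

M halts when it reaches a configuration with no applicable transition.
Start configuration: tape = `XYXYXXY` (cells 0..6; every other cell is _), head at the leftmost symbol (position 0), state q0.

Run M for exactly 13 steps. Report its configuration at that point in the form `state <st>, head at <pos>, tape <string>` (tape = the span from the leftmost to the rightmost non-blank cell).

q0 | [X]YXYXXY   read X → write X, move R, go to q4
q4 | X[Y]XYXXY   read Y → write Y, move L, go to q3
q3 | [X]YXYXXY   read X → write X, move R, go to q1
q1 | X[Y]XYXXY   read Y → write Y, move R, go to q2
q2 | XY[X]YXXY   read X → write _, move L, go to q2
q2 | X[Y]_YXXY   read Y → write Y, move L, go to q3
q3 | [X]Y_YXXY   read X → write X, move R, go to q1
q1 | X[Y]_YXXY   read Y → write Y, move R, go to q2
q2 | XY[_]YXXY   read _ → write _, move L, go to q1
q1 | X[Y]_YXXY   read Y → write Y, move R, go to q2
q2 | XY[_]YXXY   read _ → write _, move L, go to q1
q1 | X[Y]_YXXY   read Y → write Y, move R, go to q2
q2 | XY[_]YXXY   read _ → write _, move L, go to q1
q1 | X[Y]_YXXY
After 13 steps: state q1, head at 1, tape XY_YXXY.

state q1, head at 1, tape XY_YXXY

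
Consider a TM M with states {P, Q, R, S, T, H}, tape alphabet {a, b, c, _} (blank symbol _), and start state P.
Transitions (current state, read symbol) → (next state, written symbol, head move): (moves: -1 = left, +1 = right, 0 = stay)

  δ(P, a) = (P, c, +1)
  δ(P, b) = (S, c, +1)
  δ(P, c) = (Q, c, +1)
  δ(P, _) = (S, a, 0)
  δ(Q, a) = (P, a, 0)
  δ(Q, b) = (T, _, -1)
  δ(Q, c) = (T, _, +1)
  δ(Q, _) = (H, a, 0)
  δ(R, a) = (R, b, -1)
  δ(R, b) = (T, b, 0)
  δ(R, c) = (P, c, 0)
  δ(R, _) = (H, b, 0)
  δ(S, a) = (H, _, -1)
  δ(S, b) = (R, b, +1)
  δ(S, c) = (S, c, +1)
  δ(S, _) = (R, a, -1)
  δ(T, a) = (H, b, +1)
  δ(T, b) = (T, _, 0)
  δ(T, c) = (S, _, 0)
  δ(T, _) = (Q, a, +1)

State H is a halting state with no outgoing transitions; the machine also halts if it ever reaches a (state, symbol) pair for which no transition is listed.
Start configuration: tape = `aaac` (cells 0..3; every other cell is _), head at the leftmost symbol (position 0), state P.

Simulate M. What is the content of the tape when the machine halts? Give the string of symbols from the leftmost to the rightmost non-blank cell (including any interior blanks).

P | [a]aac_   read a → write c, move +1, go to P
P | c[a]ac_   read a → write c, move +1, go to P
P | cc[a]c_   read a → write c, move +1, go to P
P | ccc[c]_   read c → write c, move +1, go to Q
Q | cccc[_]   read _ → write a, move 0, go to H
H | cccc[a]
The non-blank tape span at halt is cccca.

cccca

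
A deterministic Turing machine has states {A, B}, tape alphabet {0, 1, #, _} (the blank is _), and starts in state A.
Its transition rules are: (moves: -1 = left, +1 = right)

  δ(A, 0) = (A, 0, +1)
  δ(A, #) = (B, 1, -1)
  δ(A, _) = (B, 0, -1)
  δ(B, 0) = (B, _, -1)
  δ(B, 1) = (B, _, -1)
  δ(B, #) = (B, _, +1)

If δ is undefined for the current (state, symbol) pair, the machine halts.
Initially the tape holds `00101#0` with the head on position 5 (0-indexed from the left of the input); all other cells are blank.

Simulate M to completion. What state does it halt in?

B

state=A head=5 tape=_00101[#]0   (A,#)→(B,1,-1)
state=B head=4 tape=_0010[1]10   (B,1)→(B,_,-1)
state=B head=3 tape=_001[0]_10   (B,0)→(B,_,-1)
state=B head=2 tape=_00[1]__10   (B,1)→(B,_,-1)
state=B head=1 tape=_0[0]___10   (B,0)→(B,_,-1)
state=B head=0 tape=_[0]____10   (B,0)→(B,_,-1)
state=B head=-1 tape=[_]_____10
No transition is defined for (B, _); M halts in state B.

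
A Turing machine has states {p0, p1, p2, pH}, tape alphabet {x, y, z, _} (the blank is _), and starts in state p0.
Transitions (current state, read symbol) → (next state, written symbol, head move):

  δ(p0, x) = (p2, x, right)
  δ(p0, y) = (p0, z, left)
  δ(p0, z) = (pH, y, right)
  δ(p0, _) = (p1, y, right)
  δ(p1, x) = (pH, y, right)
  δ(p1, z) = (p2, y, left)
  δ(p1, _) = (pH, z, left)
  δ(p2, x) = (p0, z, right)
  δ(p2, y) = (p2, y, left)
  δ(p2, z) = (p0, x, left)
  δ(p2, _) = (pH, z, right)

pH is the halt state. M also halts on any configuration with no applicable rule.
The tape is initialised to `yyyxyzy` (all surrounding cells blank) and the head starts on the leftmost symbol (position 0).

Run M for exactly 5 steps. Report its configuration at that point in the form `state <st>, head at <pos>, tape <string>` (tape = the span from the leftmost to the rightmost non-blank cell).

state=p0 head=0 tape=__[y]yyxyzy   (p0,y)→(p0,z,left)
state=p0 head=-1 tape=_[_]zyyxyzy   (p0,_)→(p1,y,right)
state=p1 head=0 tape=_y[z]yyxyzy   (p1,z)→(p2,y,left)
state=p2 head=-1 tape=_[y]yyyxyzy   (p2,y)→(p2,y,left)
state=p2 head=-2 tape=[_]yyyyxyzy   (p2,_)→(pH,z,right)
state=pH head=-1 tape=z[y]yyyxyzy
After 5 steps: state pH, head at -1, tape zyyyyxyzy.

state pH, head at -1, tape zyyyyxyzy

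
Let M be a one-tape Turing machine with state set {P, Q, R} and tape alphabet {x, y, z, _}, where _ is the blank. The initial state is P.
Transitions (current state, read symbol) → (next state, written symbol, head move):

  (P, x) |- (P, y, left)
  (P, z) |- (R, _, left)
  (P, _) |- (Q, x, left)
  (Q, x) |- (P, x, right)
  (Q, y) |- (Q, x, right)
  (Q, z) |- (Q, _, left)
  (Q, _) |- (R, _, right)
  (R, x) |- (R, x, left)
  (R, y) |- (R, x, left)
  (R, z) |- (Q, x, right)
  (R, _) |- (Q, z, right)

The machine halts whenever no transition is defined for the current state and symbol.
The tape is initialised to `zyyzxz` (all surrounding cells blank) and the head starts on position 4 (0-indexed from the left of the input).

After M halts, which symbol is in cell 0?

y

state=P head=4 tape=__zyyz[x]z   (P,x)→(P,y,left)
state=P head=3 tape=__zyy[z]yz   (P,z)→(R,_,left)
state=R head=2 tape=__zy[y]_yz   (R,y)→(R,x,left)
state=R head=1 tape=__z[y]x_yz   (R,y)→(R,x,left)
state=R head=0 tape=__[z]xx_yz   (R,z)→(Q,x,right)
state=Q head=1 tape=__x[x]x_yz   (Q,x)→(P,x,right)
state=P head=2 tape=__xx[x]_yz   (P,x)→(P,y,left)
state=P head=1 tape=__x[x]y_yz   (P,x)→(P,y,left)
state=P head=0 tape=__[x]yy_yz   (P,x)→(P,y,left)
state=P head=-1 tape=_[_]yyy_yz   (P,_)→(Q,x,left)
state=Q head=-2 tape=[_]xyyy_yz   (Q,_)→(R,_,right)
state=R head=-1 tape=_[x]yyy_yz   (R,x)→(R,x,left)
state=R head=-2 tape=[_]xyyy_yz   (R,_)→(Q,z,right)
state=Q head=-1 tape=z[x]yyy_yz   (Q,x)→(P,x,right)
state=P head=0 tape=zx[y]yy_yz
Cell 0 holds y when M halts.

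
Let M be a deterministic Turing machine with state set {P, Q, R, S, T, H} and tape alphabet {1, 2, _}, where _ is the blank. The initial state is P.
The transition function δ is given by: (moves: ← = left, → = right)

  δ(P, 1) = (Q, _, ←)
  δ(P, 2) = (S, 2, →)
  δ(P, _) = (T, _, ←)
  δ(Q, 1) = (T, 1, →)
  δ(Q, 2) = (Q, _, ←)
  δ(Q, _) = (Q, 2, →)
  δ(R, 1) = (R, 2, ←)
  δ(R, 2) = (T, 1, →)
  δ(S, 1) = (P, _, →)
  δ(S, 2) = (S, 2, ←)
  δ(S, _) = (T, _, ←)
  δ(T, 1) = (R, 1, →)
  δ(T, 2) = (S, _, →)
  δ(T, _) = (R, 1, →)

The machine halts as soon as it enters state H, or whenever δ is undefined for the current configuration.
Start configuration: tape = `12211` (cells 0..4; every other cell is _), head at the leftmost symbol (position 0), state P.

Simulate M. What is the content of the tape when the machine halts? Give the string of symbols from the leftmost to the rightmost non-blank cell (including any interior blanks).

state=P head=0 tape=___[1]2211_   (P,1)→(Q,_,←)
state=Q head=-1 tape=__[_]_2211_   (Q,_)→(Q,2,→)
state=Q head=0 tape=__2[_]2211_   (Q,_)→(Q,2,→)
state=Q head=1 tape=__22[2]211_   (Q,2)→(Q,_,←)
state=Q head=0 tape=__2[2]_211_   (Q,2)→(Q,_,←)
state=Q head=-1 tape=__[2]__211_   (Q,2)→(Q,_,←)
state=Q head=-2 tape=_[_]___211_   (Q,_)→(Q,2,→)
state=Q head=-1 tape=_2[_]__211_   (Q,_)→(Q,2,→)
state=Q head=0 tape=_22[_]_211_   (Q,_)→(Q,2,→)
state=Q head=1 tape=_222[_]211_   (Q,_)→(Q,2,→)
state=Q head=2 tape=_2222[2]11_   (Q,2)→(Q,_,←)
state=Q head=1 tape=_222[2]_11_   (Q,2)→(Q,_,←)
state=Q head=0 tape=_22[2]__11_   (Q,2)→(Q,_,←)
state=Q head=-1 tape=_2[2]___11_   (Q,2)→(Q,_,←)
state=Q head=-2 tape=_[2]____11_   (Q,2)→(Q,_,←)
state=Q head=-3 tape=[_]_____11_   (Q,_)→(Q,2,→)
state=Q head=-2 tape=2[_]____11_   (Q,_)→(Q,2,→)
state=Q head=-1 tape=22[_]___11_   (Q,_)→(Q,2,→)
state=Q head=0 tape=222[_]__11_   (Q,_)→(Q,2,→)
state=Q head=1 tape=2222[_]_11_   (Q,_)→(Q,2,→)
state=Q head=2 tape=22222[_]11_   (Q,_)→(Q,2,→)
state=Q head=3 tape=222222[1]1_   (Q,1)→(T,1,→)
state=T head=4 tape=2222221[1]_   (T,1)→(R,1,→)
state=R head=5 tape=22222211[_]
The non-blank tape span at halt is 22222211.

22222211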